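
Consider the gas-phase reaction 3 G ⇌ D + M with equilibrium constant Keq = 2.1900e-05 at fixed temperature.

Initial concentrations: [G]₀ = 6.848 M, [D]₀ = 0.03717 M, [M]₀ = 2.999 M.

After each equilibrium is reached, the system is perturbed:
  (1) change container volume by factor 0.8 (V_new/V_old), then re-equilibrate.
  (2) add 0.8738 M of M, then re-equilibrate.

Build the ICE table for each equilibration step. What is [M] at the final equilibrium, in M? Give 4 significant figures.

Q₀ = 3.4712e-04 vs Keq = 2.1900e-05 ⇒ Q>K, reverse
Step 1:
                  G         D         M
  I           6.848   0.03717     2.999
  C          0.1041  -0.03469  -0.03469
  E           6.952  0.002482     2.964
  solve Keq expr → x = -0.03469; check Q = 2.1900e-05
Then change container volume by factor 0.8 (V_new/V_old).
Step 2:
                  G         D         M
  I            8.69  0.003103     3.705
  C       -0.002315 7.7182e-04 7.7182e-04
  E           8.688  0.003875     3.706
  solve Keq expr → x = 7.7182e-04; check Q = 2.1900e-05
Then add 0.8738 M of M.
Step 3:
                  G         D         M
  I           8.688  0.003875      4.58
  C        0.002209 -7.3636e-04 -7.3636e-04
  E            8.69  0.003138     4.579
  solve Keq expr → x = -7.3636e-04; check Q = 2.1900e-05

[M]_eq = 4.579 M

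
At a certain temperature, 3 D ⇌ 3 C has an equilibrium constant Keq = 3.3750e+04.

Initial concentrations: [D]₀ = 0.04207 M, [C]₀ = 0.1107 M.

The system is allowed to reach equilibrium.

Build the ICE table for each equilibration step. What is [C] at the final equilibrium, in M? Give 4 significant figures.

Q₀ = 18.22 vs Keq = 3.3750e+04 ⇒ Q<K, forward
Step 1:
                   D          C
  init       0.04207     0.1107
  Δ         -0.03748    0.03748
  eq        0.004585     0.1482
  solve Keq expr → x = 0.01249; check Q = 3.3750e+04

[C]_eq = 0.1482 M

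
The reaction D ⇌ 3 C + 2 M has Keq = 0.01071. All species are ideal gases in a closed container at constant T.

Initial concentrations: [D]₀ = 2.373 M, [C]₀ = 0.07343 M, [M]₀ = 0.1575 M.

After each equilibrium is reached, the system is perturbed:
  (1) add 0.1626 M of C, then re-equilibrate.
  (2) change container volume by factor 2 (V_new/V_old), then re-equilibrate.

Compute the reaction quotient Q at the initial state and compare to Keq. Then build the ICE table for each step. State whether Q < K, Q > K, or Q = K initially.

Q₀ = 4.1389e-06; Q < K (proceeds forward)

Q₀ = 4.1389e-06 vs Keq = 0.01071 ⇒ Q<K, forward
Step 1:
                    D           C           M
  I             2.373     0.07343      0.1575
  C           -0.1414      0.4242      0.2828
  E             2.232      0.4977      0.4403
  solve Keq expr → x = 0.1414; check Q = 0.01071
Then add 0.1626 M of C.
Step 2:
                    D           C           M
  I             2.232      0.6603      0.4403
  C           0.03378     -0.1014    -0.06757
  E             2.265      0.5589      0.3728
  solve Keq expr → x = -0.03378; check Q = 0.01071
Then change container volume by factor 2 (V_new/V_old).
Step 3:
                    D           C           M
  I             1.133      0.2795      0.1864
  C          -0.06708      0.2012      0.1342
  E             1.066      0.4807      0.3205
  solve Keq expr → x = 0.06708; check Q = 0.01071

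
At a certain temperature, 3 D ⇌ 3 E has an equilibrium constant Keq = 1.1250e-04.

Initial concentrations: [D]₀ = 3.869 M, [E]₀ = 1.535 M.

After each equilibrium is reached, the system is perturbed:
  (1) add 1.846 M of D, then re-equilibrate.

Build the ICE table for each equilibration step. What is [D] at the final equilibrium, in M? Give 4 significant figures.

Q₀ = 0.06245 vs Keq = 1.1250e-04 ⇒ Q>K, reverse
Step 1:
                   D          E
  I            3.869      1.535
  C            1.286     -1.286
  E            5.155     0.2489
  solve Keq expr → x = -0.4287; check Q = 1.1250e-04
Then add 1.846 M of D.
Step 2:
                   D          E
  I            7.001     0.2489
  C         -0.08501    0.08501
  E            6.916     0.3339
  solve Keq expr → x = 0.02834; check Q = 1.1250e-04

[D]_eq = 6.916 M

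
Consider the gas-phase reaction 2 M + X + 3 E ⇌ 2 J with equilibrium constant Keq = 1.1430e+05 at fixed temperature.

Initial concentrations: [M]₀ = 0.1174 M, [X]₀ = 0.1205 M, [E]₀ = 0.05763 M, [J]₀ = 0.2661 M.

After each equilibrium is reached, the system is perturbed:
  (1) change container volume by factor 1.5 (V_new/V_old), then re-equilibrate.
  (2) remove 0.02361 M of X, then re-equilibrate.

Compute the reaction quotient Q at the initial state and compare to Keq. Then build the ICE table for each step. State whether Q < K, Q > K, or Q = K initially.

Q₀ = 2.2275e+05; Q > K (proceeds reverse)

Q₀ = 2.2275e+05 vs Keq = 1.1430e+05 ⇒ Q>K, reverse
Step 1:
                  M         X         E         J
  I          0.1174    0.1205   0.05763    0.2661
  C        0.006653  0.003326  0.009979 -0.006653
  E          0.1241    0.1238   0.06761    0.2594
  solve Keq expr → x = -0.003326; check Q = 1.1430e+05
Then change container volume by factor 1.5 (V_new/V_old).
Step 2:
                  M         X         E         J
  I          0.0827   0.08255   0.04507     0.173
  C         0.01318  0.006589   0.01977  -0.01318
  E         0.09588   0.08914   0.06484    0.1598
  solve Keq expr → x = -0.006589; check Q = 1.1430e+05
Then remove 0.02361 M of X.
Step 3:
                  M         X         E         J
  I         0.09588   0.06553   0.06484    0.1598
  C        0.002851  0.001425  0.004276 -0.002851
  E         0.09873   0.06696   0.06912    0.1569
  solve Keq expr → x = -0.001425; check Q = 1.1430e+05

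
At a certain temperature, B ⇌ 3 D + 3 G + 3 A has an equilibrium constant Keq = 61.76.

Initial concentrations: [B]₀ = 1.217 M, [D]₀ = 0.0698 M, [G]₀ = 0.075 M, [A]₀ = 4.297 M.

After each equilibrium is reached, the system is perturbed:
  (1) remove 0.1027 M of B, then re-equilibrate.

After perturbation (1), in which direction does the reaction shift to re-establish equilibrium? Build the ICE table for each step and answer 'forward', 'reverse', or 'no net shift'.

Direction: reverse

Q₀ = 9.3531e-06 vs Keq = 61.76 ⇒ Q<K, forward
Step 1:
                    B           D           G           A
  init          1.217      0.0698       0.075       4.297
  Δ           -0.2669      0.8007      0.8007      0.8007
  eq           0.9501      0.8705      0.8757       5.098
  solve Keq expr → x = 0.2669; check Q = 61.76
Then remove 0.1027 M of B.
Step 2:
                    B           D           G           A
  init         0.8474      0.8705      0.8757       5.098
  Δ           0.00482    -0.01446    -0.01446    -0.01446
  eq           0.8522       0.856      0.8612       5.083
  solve Keq expr → x = -0.00482; check Q = 61.76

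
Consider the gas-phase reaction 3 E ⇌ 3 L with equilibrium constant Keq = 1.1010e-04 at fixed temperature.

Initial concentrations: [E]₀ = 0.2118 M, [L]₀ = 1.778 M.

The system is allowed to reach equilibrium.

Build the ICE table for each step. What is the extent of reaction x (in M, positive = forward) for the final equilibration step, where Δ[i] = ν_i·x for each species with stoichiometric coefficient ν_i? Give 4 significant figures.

x = -0.5623 M

Q₀ = 591.6 vs Keq = 1.1010e-04 ⇒ Q>K, reverse
Step 1:
                    E           L
  init         0.2118       1.778
  Δ             1.687      -1.687
  eq            1.899     0.09101
  solve Keq expr → x = -0.5623; check Q = 1.1010e-04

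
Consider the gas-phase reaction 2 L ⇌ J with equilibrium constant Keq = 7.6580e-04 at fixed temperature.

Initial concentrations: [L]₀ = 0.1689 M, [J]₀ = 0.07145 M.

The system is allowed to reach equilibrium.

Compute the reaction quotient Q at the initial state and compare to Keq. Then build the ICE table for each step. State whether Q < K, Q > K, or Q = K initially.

Q₀ = 2.505; Q > K (proceeds reverse)

Q₀ = 2.505 vs Keq = 7.6580e-04 ⇒ Q>K, reverse
Step 1:
                  L         J
  I          0.1689   0.07145
  C          0.1428  -0.07138
  E          0.3117 7.4379e-05
  solve Keq expr → x = -0.07138; check Q = 7.6580e-04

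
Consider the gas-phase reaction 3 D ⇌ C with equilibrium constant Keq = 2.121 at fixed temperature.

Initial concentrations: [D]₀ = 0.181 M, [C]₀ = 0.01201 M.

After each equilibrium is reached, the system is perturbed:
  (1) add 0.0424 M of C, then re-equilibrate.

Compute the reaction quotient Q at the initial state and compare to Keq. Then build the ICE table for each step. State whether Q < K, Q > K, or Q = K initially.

Q₀ = 2.025 vs Keq = 2.121 ⇒ Q<K, forward
Step 1:
                    D           C
  init          0.181     0.01201
  Δ         -0.001049  3.4961e-04
  eq             0.18     0.01236
  solve Keq expr → x = 3.4961e-04; check Q = 2.121
Then add 0.0424 M of C.
Step 2:
                    D           C
  init           0.18     0.05476
  Δ           0.06767    -0.02256
  eq           0.2476      0.0322
  solve Keq expr → x = -0.02256; check Q = 2.121

Q₀ = 2.025; Q < K (proceeds forward)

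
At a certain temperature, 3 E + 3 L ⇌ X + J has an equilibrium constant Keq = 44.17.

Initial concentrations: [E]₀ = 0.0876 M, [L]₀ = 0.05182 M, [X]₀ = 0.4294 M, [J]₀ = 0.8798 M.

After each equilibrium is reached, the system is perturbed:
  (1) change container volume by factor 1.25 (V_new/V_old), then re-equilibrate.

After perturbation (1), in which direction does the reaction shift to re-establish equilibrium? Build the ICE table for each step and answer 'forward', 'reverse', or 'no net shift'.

Q₀ = 4.0387e+06 vs Keq = 44.17 ⇒ Q>K, reverse
Step 1:
                    E           L           X           J
  init         0.0876     0.05182      0.4294      0.8798
  Δ            0.3496      0.3496     -0.1165     -0.1165
  eq           0.4372      0.4014      0.3129      0.7633
  solve Keq expr → x = -0.1165; check Q = 44.17
Then change container volume by factor 1.25 (V_new/V_old).
Step 2:
                    E           L           X           J
  init         0.3498      0.3211      0.2503      0.6106
  Δ           0.04779     0.04779    -0.01593    -0.01593
  eq           0.3976      0.3689      0.2344      0.5947
  solve Keq expr → x = -0.01593; check Q = 44.17

Direction: reverse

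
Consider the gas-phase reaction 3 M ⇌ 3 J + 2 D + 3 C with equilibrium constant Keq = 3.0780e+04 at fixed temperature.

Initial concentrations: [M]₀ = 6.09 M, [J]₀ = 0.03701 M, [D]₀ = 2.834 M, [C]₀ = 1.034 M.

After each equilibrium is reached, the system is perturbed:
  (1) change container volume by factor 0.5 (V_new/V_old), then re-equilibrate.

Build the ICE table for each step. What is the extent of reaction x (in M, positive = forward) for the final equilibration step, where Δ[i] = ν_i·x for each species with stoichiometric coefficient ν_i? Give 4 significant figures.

x = -0.7813 M

Q₀ = 1.9928e-06 vs Keq = 3.0780e+04 ⇒ Q<K, forward
Step 1:
                    M           J           D           C
  init           6.09     0.03701       2.834       1.034
  Δ            -4.033       4.033       2.689       4.033
  eq            2.057        4.07       5.523       5.067
  solve Keq expr → x = 1.344; check Q = 3.0780e+04
Then change container volume by factor 0.5 (V_new/V_old).
Step 2:
                    M           J           D           C
  init          4.113       8.141       11.05       10.13
  Δ             2.344      -2.344      -1.563      -2.344
  eq            6.457       5.797       9.483       7.791
  solve Keq expr → x = -0.7813; check Q = 3.0780e+04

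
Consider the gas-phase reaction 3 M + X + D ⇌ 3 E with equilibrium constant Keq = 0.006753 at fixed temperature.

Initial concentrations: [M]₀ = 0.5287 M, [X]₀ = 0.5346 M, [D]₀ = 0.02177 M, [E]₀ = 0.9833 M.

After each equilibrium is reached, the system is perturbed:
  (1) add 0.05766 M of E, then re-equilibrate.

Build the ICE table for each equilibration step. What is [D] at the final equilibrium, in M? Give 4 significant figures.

Q₀ = 552.8 vs Keq = 0.006753 ⇒ Q>K, reverse
Step 1:
                   M          X          D          E
  I           0.5287     0.5346    0.02177     0.9833
  C           0.8244     0.2748     0.2748    -0.8244
  E            1.353     0.8094     0.2966     0.1589
  solve Keq expr → x = -0.2748; check Q = 0.006753
Then add 0.05766 M of E.
Step 2:
                   M          X          D          E
  I            1.353     0.8094     0.2966     0.2166
  C          0.04801      0.016      0.016   -0.04801
  E            1.401     0.8254     0.3126     0.1686
  solve Keq expr → x = -0.016; check Q = 0.006753

[D]_eq = 0.3126 M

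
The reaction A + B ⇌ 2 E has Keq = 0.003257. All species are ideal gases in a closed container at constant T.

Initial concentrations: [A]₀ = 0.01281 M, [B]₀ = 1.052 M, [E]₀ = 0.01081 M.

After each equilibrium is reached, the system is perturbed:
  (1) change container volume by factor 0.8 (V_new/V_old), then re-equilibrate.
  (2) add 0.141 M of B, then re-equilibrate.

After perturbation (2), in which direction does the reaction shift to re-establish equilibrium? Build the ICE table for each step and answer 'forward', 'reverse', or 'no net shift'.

Q₀ = 0.008671 vs Keq = 0.003257 ⇒ Q>K, reverse
Step 1:
                  A         B         E
  I         0.01281     1.052   0.01081
  C        0.001857  0.001857 -0.003715
  E         0.01467     1.054  0.007095
  solve Keq expr → x = -0.001857; check Q = 0.003257
Then change container volume by factor 0.8 (V_new/V_old).
Step 2:
                  A         B         E
  I         0.01833     1.317  0.008869
  C               0         0         0
  E         0.01833     1.317  0.008869
  solve Keq expr → x = 0; check Q = 0.003257
Then add 0.141 M of B.
Step 3:
                  A         B         E
  I         0.01833     1.458  0.008869
  C       -2.0483e-04 -2.0483e-04 4.0967e-04
  E         0.01813     1.458  0.009279
  solve Keq expr → x = 2.0483e-04; check Q = 0.003257

Direction: forward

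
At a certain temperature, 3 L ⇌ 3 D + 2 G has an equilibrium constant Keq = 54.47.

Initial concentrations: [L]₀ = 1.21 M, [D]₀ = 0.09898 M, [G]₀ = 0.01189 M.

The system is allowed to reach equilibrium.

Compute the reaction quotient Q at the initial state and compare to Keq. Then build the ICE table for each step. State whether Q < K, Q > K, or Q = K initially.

Q₀ = 7.7384e-08 vs Keq = 54.47 ⇒ Q<K, forward
Step 1:
                  L         D         G
  init         1.21   0.09898   0.01189
  Δ         -0.9897    0.9897    0.6598
  eq         0.2203     1.089    0.6717
  solve Keq expr → x = 0.3299; check Q = 54.47

Q₀ = 7.7384e-08; Q < K (proceeds forward)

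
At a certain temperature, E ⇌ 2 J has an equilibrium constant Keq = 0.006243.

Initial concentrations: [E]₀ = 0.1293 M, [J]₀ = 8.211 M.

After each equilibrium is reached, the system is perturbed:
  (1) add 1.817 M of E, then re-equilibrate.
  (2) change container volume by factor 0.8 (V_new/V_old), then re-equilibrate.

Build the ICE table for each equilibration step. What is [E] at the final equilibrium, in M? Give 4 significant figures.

Q₀ = 521.4 vs Keq = 0.006243 ⇒ Q>K, reverse
Step 1:
                  E         J
  I          0.1293     8.211
  C           4.025     -8.05
  E           4.154     0.161
  solve Keq expr → x = -4.025; check Q = 0.006243
Then add 1.817 M of E.
Step 2:
                  E         J
  I           5.971     0.161
  C        -0.01589   0.03178
  E           5.955    0.1928
  solve Keq expr → x = 0.01589; check Q = 0.006243
Then change container volume by factor 0.8 (V_new/V_old).
Step 3:
                  E         J
  I           7.444     0.241
  C         0.01263  -0.02526
  E           7.457    0.2158
  solve Keq expr → x = -0.01263; check Q = 0.006243

[E]_eq = 7.457 M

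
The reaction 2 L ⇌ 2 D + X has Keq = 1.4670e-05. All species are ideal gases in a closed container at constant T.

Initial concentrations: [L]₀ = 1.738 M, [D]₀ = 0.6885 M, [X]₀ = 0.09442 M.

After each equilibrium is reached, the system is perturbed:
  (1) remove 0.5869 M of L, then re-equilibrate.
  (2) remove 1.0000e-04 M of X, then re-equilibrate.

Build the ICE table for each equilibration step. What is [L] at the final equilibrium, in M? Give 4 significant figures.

Q₀ = 0.01482 vs Keq = 1.4670e-05 ⇒ Q>K, reverse
Step 1:
                   L          D          X
  Initial      1.738     0.6885    0.09442
  Change      0.1884    -0.1884    -0.0942
  Equil        1.926     0.5001 2.1768e-04
  solve Keq expr → x = -0.0942; check Q = 1.4670e-05
Then remove 0.5869 M of L.
Step 2:
                   L          D          X
  Initial       1.34     0.5001 2.1768e-04
  Change  2.2461e-04 -2.2461e-04 -1.1230e-04
  Equil         1.34     0.4999 1.0538e-04
  solve Keq expr → x = -1.1230e-04; check Q = 1.4670e-05
Then remove 1.0000e-04 M of X.
Step 3:
                   L          D          X
  Initial       1.34     0.4999 5.3777e-06
  Change  -1.9977e-04 1.9977e-04 9.9884e-05
  Equil         1.34     0.5001 1.0526e-04
  solve Keq expr → x = 9.9884e-05; check Q = 1.4670e-05

[L]_eq = 1.34 M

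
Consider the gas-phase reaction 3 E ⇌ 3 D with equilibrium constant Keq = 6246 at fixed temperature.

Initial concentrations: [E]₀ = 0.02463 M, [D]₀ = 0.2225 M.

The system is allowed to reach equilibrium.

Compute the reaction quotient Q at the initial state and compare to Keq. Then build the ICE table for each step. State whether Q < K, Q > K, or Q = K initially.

Q₀ = 737.2; Q < K (proceeds forward)

Q₀ = 737.2 vs Keq = 6246 ⇒ Q<K, forward
Step 1:
                  E         D
  init      0.02463    0.2225
  Δ         -0.0119    0.0119
  eq        0.01273    0.2344
  solve Keq expr → x = 0.003967; check Q = 6246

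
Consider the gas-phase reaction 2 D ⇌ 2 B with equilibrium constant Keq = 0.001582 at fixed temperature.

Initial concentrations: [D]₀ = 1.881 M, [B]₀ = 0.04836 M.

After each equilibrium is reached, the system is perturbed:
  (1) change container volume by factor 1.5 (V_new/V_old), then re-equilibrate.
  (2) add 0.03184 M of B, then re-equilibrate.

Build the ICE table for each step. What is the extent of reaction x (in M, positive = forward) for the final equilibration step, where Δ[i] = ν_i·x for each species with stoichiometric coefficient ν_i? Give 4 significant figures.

Q₀ = 6.6099e-04 vs Keq = 0.001582 ⇒ Q<K, forward
Step 1:
                  D         B
  init        1.881   0.04836
  Δ        -0.02544   0.02544
  eq          1.856    0.0738
  solve Keq expr → x = 0.01272; check Q = 0.001582
Then change container volume by factor 1.5 (V_new/V_old).
Step 2:
                  D         B
  init        1.237    0.0492
  Δ               0         0
  eq          1.237    0.0492
  solve Keq expr → x = 0; check Q = 0.001582
Then add 0.03184 M of B.
Step 3:
                  D         B
  init        1.237   0.08104
  Δ         0.03062  -0.03062
  eq          1.268   0.05042
  solve Keq expr → x = -0.01531; check Q = 0.001582

x = -0.01531 M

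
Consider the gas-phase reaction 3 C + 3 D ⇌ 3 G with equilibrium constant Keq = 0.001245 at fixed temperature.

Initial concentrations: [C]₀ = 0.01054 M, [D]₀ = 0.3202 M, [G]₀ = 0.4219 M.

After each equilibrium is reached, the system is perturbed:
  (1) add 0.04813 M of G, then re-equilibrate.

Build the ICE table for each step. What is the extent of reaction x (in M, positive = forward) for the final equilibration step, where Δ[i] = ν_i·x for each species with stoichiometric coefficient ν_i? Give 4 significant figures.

Q₀ = 1.9536e+06 vs Keq = 0.001245 ⇒ Q>K, reverse
Step 1:
                   C          D          G
  Initial    0.01054     0.3202     0.4219
  Change      0.3912     0.3912    -0.3912
  Equil       0.4017     0.7114    0.03074
  solve Keq expr → x = -0.1304; check Q = 0.001245
Then add 0.04813 M of G.
Step 2:
                   C          D          G
  Initial     0.4017     0.7114    0.07887
  Change     0.04281    0.04281   -0.04281
  Equil       0.4445     0.7542    0.03606
  solve Keq expr → x = -0.01427; check Q = 0.001245

x = -0.01427 M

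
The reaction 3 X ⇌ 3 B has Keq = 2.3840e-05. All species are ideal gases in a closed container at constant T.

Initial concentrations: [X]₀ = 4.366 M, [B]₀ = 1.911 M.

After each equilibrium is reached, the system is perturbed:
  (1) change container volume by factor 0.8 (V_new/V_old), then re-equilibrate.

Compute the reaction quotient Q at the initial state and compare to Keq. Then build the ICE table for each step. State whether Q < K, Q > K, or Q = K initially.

Q₀ = 0.08386 vs Keq = 2.3840e-05 ⇒ Q>K, reverse
Step 1:
                  X         B
  Initial     4.366     1.911
  Change      1.735    -1.735
  Equil       6.101    0.1756
  solve Keq expr → x = -0.5785; check Q = 2.3840e-05
Then change container volume by factor 0.8 (V_new/V_old).
Step 2:
                  X         B
  Initial     7.627    0.2195
  Change          0         0
  Equil       7.627    0.2195
  solve Keq expr → x = 0; check Q = 2.3840e-05

Q₀ = 0.08386; Q > K (proceeds reverse)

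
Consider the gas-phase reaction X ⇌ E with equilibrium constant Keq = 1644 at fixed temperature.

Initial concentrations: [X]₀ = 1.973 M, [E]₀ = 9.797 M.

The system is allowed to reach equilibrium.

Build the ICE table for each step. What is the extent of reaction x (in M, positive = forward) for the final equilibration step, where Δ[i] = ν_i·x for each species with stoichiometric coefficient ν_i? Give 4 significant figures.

x = 1.966 M

Q₀ = 4.966 vs Keq = 1644 ⇒ Q<K, forward
Step 1:
                   X          E
  Initial      1.973      9.797
  Change      -1.966      1.966
  Equil     0.007155      11.76
  solve Keq expr → x = 1.966; check Q = 1644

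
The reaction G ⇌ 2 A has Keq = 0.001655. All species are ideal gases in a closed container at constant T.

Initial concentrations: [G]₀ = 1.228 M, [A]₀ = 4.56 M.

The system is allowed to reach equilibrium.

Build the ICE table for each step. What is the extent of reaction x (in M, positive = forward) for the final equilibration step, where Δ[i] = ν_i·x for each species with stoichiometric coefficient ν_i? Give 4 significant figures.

x = -2.242 M

Q₀ = 16.93 vs Keq = 0.001655 ⇒ Q>K, reverse
Step 1:
                  G         A
  I           1.228      4.56
  C           2.242    -4.484
  E            3.47   0.07578
  solve Keq expr → x = -2.242; check Q = 0.001655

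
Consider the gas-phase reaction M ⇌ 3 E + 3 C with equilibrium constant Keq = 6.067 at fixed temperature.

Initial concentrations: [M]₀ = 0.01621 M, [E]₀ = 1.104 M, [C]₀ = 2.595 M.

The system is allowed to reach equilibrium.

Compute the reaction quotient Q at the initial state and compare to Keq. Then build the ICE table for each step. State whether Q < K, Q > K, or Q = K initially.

Q₀ = 1451 vs Keq = 6.067 ⇒ Q>K, reverse
Step 1:
                    M           E           C
  I           0.01621       1.104       2.595
  C            0.1904     -0.5712     -0.5712
  E            0.2066      0.5328       2.024
  solve Keq expr → x = -0.1904; check Q = 6.067

Q₀ = 1451; Q > K (proceeds reverse)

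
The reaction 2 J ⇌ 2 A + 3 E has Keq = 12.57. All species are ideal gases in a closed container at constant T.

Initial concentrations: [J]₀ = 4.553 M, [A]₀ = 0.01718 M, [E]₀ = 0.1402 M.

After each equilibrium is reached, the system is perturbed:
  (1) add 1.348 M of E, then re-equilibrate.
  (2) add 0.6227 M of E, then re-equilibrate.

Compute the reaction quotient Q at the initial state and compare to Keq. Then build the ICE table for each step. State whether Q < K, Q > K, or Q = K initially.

Q₀ = 3.9237e-08; Q < K (proceeds forward)

Q₀ = 3.9237e-08 vs Keq = 12.57 ⇒ Q<K, forward
Step 1:
                   J          A          E
  Initial      4.553    0.01718     0.1402
  Change      -1.868      1.868      2.803
  Equil        2.685      1.886      2.943
  solve Keq expr → x = 0.9342; check Q = 12.57
Then add 1.348 M of E.
Step 2:
                   J          A          E
  Initial      2.685      1.886      4.291
  Change      0.3765    -0.3765    -0.5648
  Equil        3.061      1.509      3.726
  solve Keq expr → x = -0.1883; check Q = 12.57
Then add 0.6227 M of E.
Step 3:
                   J          A          E
  Initial      3.061      1.509      4.349
  Change      0.1497    -0.1497    -0.2246
  Equil        3.211      1.359      4.124
  solve Keq expr → x = -0.07487; check Q = 12.57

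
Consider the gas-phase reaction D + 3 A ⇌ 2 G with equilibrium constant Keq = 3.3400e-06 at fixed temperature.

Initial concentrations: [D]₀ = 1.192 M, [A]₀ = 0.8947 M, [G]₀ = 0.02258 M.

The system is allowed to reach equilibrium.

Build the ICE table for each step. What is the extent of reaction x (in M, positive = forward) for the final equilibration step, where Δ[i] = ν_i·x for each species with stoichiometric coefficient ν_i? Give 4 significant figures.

x = -0.0104 M

Q₀ = 5.9723e-04 vs Keq = 3.3400e-06 ⇒ Q>K, reverse
Step 1:
                    D           A           G
  Initial       1.192      0.8947     0.02258
  Change       0.0104     0.03119    -0.02079
  Equil         1.202      0.9259    0.001785
  solve Keq expr → x = -0.0104; check Q = 3.3400e-06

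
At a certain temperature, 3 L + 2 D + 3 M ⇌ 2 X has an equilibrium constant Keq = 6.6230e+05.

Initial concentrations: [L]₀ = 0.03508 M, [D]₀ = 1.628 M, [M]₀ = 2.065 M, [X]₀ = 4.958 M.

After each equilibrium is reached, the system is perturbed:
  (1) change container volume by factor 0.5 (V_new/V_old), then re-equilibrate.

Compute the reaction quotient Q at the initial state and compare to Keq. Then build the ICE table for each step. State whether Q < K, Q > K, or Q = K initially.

Q₀ = 2.4399e+04; Q < K (proceeds forward)

Q₀ = 2.4399e+04 vs Keq = 6.6230e+05 ⇒ Q<K, forward
Step 1:
                  L         D         M         X
  init      0.03508     1.628     2.065     4.958
  Δ        -0.02318  -0.01545  -0.02318   0.01545
  eq         0.0119     1.613     2.042     4.973
  solve Keq expr → x = 0.007725; check Q = 6.6230e+05
Then change container volume by factor 0.5 (V_new/V_old).
Step 2:
                  L         D         M         X
  init      0.02381     3.225     4.084     9.947
  Δ        -0.01781  -0.01187  -0.01781   0.01187
  eq       0.005998     3.213     4.066     9.959
  solve Keq expr → x = 0.005937; check Q = 6.6230e+05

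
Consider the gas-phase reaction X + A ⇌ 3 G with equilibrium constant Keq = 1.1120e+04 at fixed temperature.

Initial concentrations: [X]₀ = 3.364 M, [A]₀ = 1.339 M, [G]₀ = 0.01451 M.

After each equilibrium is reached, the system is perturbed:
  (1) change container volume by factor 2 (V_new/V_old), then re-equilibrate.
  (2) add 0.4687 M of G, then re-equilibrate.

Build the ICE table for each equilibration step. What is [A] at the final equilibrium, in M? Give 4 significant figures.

[A]_eq = 0.001354 M

Q₀ = 6.7821e-07 vs Keq = 1.1120e+04 ⇒ Q<K, forward
Step 1:
                  X         A         G
  Initial     3.364     1.339   0.01451
  Change     -1.336    -1.336     4.008
  Equil       2.028  0.002887     4.023
  solve Keq expr → x = 1.336; check Q = 1.1120e+04
Then change container volume by factor 2 (V_new/V_old).
Step 2:
                  X         A         G
  Initial     1.014  0.001444     2.011
  Change  -7.1892e-04 -7.1892e-04  0.002157
  Equil       1.013 7.2460e-04     2.014
  solve Keq expr → x = 7.1892e-04; check Q = 1.1120e+04
Then add 0.4687 M of G.
Step 3:
                  X         A         G
  Initial     1.013 7.2460e-04     2.482
  Change  6.2898e-04 6.2898e-04 -0.001887
  Equil       1.014  0.001354      2.48
  solve Keq expr → x = -6.2898e-04; check Q = 1.1120e+04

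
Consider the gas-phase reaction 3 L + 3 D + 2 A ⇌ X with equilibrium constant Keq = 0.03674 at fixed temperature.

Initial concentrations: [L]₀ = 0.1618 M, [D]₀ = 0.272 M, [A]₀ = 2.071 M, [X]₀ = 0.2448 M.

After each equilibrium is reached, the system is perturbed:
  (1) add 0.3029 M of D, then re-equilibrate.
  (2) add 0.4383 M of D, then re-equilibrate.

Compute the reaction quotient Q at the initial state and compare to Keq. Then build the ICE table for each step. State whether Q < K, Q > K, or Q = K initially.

Q₀ = 669.6; Q > K (proceeds reverse)

Q₀ = 669.6 vs Keq = 0.03674 ⇒ Q>K, reverse
Step 1:
                   L          D          A          X
  init        0.1618      0.272      2.071     0.2448
  Δ           0.5741     0.5741     0.3828    -0.1914
  eq          0.7359     0.8461      2.454    0.05342
  solve Keq expr → x = -0.1914; check Q = 0.03674
Then add 0.3029 M of D.
Step 2:
                   L          D          A          X
  init        0.7359      1.149      2.454    0.05342
  Δ         -0.07236   -0.07236   -0.04824    0.02412
  eq          0.6636      1.077      2.406    0.07754
  solve Keq expr → x = 0.02412; check Q = 0.03674
Then add 0.4383 M of D.
Step 3:
                   L          D          A          X
  init        0.6636      1.515      2.406    0.07754
  Δ         -0.09236   -0.09236   -0.06157    0.03079
  eq          0.5712      1.423      2.344     0.1083
  solve Keq expr → x = 0.03079; check Q = 0.03674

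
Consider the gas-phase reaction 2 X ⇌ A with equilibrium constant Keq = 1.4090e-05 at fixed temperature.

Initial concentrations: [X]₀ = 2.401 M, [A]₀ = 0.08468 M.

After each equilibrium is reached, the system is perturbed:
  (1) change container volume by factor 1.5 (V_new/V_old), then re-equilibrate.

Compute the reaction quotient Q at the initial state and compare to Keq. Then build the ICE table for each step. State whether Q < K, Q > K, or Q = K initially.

Q₀ = 0.01469 vs Keq = 1.4090e-05 ⇒ Q>K, reverse
Step 1:
                    X           A
  init          2.401     0.08468
  Δ            0.1692    -0.08459
  eq             2.57  9.3076e-05
  solve Keq expr → x = -0.08459; check Q = 1.4090e-05
Then change container volume by factor 1.5 (V_new/V_old).
Step 2:
                    X           A
  init          1.713  6.2050e-05
  Δ        4.1363e-05 -2.0681e-05
  eq            1.713  4.1369e-05
  solve Keq expr → x = -2.0681e-05; check Q = 1.4090e-05

Q₀ = 0.01469; Q > K (proceeds reverse)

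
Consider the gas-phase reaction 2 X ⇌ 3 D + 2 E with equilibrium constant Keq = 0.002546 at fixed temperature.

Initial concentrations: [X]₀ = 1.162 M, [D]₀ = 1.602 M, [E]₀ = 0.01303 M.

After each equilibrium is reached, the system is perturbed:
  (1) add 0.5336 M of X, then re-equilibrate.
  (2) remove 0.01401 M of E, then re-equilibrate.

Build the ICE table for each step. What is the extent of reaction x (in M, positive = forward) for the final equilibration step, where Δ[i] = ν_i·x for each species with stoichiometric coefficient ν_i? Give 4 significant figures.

Q₀ = 5.1697e-04 vs Keq = 0.002546 ⇒ Q<K, forward
Step 1:
                    X           D           E
  init          1.162       1.602     0.01303
  Δ          -0.01493     0.02239     0.01493
  eq            1.147       1.624     0.02796
  solve Keq expr → x = 0.007463; check Q = 0.002546
Then add 0.5336 M of X.
Step 2:
                    X           D           E
  init          1.681       1.624     0.02796
  Δ          -0.01204     0.01806     0.01204
  eq            1.669       1.642        0.04
  solve Keq expr → x = 0.006021; check Q = 0.002546
Then remove 0.01401 M of E.
Step 3:
                    X           D           E
  init          1.669       1.642     0.02599
  Δ            -0.013      0.0195       0.013
  eq            1.656       1.662     0.03899
  solve Keq expr → x = 0.006501; check Q = 0.002546

x = 0.006501 M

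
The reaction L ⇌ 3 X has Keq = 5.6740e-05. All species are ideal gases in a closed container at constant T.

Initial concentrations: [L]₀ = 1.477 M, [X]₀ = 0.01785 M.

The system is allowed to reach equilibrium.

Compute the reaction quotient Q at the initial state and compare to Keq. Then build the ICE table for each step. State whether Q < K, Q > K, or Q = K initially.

Q₀ = 3.8507e-06; Q < K (proceeds forward)

Q₀ = 3.8507e-06 vs Keq = 5.6740e-05 ⇒ Q<K, forward
Step 1:
                  L         X
  I           1.477   0.01785
  C       -0.008609   0.02583
  E           1.468   0.04368
  solve Keq expr → x = 0.008609; check Q = 5.6740e-05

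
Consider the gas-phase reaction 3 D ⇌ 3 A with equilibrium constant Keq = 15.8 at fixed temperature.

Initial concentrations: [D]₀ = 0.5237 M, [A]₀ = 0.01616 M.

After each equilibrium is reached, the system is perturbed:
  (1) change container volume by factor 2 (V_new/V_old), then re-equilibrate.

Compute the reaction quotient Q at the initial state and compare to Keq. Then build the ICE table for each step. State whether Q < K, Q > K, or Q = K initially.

Q₀ = 2.9382e-05; Q < K (proceeds forward)

Q₀ = 2.9382e-05 vs Keq = 15.8 ⇒ Q<K, forward
Step 1:
                   D          A
  init        0.5237    0.01616
  Δ          -0.3699     0.3699
  eq          0.1538      0.386
  solve Keq expr → x = 0.1233; check Q = 15.8
Then change container volume by factor 2 (V_new/V_old).
Step 2:
                   D          A
  init       0.07692      0.193
  Δ                0          0
  eq         0.07692      0.193
  solve Keq expr → x = 0; check Q = 15.8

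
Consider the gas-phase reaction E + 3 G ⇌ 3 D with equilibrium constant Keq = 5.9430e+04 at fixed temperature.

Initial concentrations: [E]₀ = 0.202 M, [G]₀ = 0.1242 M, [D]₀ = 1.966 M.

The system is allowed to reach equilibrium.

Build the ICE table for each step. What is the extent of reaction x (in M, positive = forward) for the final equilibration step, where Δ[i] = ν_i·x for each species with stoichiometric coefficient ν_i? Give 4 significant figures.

Q₀ = 1.9635e+04 vs Keq = 5.9430e+04 ⇒ Q<K, forward
Step 1:
                   E          G          D
  I            0.202     0.1242      1.966
  C         -0.01168   -0.03505    0.03505
  E           0.1903    0.08915      2.001
  solve Keq expr → x = 0.01168; check Q = 5.9430e+04

x = 0.01168 M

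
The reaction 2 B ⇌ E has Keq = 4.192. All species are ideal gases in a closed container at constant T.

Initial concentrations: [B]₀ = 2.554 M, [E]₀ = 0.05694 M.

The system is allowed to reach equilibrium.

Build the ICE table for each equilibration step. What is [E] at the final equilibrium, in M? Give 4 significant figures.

Q₀ = 0.008729 vs Keq = 4.192 ⇒ Q<K, forward
Step 1:
                   B          E
  init         2.554    0.05694
  Δ           -2.046      1.023
  eq          0.5076       1.08
  solve Keq expr → x = 1.023; check Q = 4.192

[E]_eq = 1.08 M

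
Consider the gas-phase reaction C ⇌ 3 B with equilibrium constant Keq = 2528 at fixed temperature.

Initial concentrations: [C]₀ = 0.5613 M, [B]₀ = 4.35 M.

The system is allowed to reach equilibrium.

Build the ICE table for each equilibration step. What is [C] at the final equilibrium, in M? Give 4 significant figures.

[C]_eq = 0.07726 M

Q₀ = 146.6 vs Keq = 2528 ⇒ Q<K, forward
Step 1:
                  C         B
  I          0.5613      4.35
  C          -0.484     1.452
  E         0.07726     5.802
  solve Keq expr → x = 0.484; check Q = 2528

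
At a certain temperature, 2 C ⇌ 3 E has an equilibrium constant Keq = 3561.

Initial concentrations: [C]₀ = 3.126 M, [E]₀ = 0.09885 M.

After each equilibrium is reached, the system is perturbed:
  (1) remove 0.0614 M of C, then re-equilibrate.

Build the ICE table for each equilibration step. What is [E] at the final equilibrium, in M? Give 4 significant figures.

[E]_eq = 4.459 M

Q₀ = 9.8844e-05 vs Keq = 3561 ⇒ Q<K, forward
Step 1:
                    C           E
  I             3.126     0.09885
  C            -2.964       4.445
  E            0.1623       4.544
  solve Keq expr → x = 1.482; check Q = 3561
Then remove 0.0614 M of C.
Step 2:
                    C           E
  I            0.1009       4.544
  C           0.05685    -0.08528
  E            0.1578       4.459
  solve Keq expr → x = -0.02843; check Q = 3561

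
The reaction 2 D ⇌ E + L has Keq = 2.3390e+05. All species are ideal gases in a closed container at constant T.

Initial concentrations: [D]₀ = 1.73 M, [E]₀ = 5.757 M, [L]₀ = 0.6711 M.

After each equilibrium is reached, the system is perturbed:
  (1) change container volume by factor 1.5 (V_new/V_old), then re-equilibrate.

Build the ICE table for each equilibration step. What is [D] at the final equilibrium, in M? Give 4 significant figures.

[D]_eq = 0.004391 M

Q₀ = 1.291 vs Keq = 2.3390e+05 ⇒ Q<K, forward
Step 1:
                  D         E         L
  Initial      1.73     5.757    0.6711
  Change     -1.723    0.8617    0.8617
  Equil    0.006586     6.619     1.533
  solve Keq expr → x = 0.8617; check Q = 2.3390e+05
Then change container volume by factor 1.5 (V_new/V_old).
Step 2:
                  D         E         L
  Initial  0.004391     4.412     1.022
  Change          0         0         0
  Equil    0.004391     4.412     1.022
  solve Keq expr → x = 0; check Q = 2.3390e+05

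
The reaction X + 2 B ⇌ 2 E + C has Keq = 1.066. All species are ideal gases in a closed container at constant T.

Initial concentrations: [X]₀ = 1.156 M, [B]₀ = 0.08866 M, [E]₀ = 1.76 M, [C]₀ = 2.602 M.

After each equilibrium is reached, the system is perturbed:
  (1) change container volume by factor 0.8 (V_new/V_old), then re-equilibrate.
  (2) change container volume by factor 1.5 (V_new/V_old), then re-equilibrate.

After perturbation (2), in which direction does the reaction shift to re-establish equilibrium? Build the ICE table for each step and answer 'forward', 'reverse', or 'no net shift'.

Q₀ = 887 vs Keq = 1.066 ⇒ Q>K, reverse
Step 1:
                    X           B           E           C
  I             1.156     0.08866        1.76       2.602
  C            0.4449      0.8898     -0.8898     -0.4449
  E             1.601      0.9784      0.8702       2.157
  solve Keq expr → x = -0.4449; check Q = 1.066
Then change container volume by factor 0.8 (V_new/V_old).
Step 2:
                    X           B           E           C
  I             2.001       1.223       1.088       2.696
  C                 0           0           0           0
  E             2.001       1.223       1.088       2.696
  solve Keq expr → x = 0; check Q = 1.066
Then change container volume by factor 1.5 (V_new/V_old).
Step 3:
                    X           B           E           C
  I             1.334      0.8153      0.7252       1.798
  C                 0           0           0           0
  E             1.334      0.8153      0.7252       1.798
  solve Keq expr → x = 0; check Q = 1.066

Direction: no net shift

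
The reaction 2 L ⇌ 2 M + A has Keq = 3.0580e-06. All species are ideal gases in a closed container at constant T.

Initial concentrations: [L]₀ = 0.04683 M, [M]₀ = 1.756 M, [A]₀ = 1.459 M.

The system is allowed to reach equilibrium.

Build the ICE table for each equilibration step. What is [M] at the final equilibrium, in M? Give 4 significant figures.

[M]_eq = 0.004119 M

Q₀ = 2051 vs Keq = 3.0580e-06 ⇒ Q>K, reverse
Step 1:
                   L          M          A
  Initial    0.04683      1.756      1.459
  Change       1.752     -1.752    -0.8759
  Equil        1.799   0.004119     0.5831
  solve Keq expr → x = -0.8759; check Q = 3.0580e-06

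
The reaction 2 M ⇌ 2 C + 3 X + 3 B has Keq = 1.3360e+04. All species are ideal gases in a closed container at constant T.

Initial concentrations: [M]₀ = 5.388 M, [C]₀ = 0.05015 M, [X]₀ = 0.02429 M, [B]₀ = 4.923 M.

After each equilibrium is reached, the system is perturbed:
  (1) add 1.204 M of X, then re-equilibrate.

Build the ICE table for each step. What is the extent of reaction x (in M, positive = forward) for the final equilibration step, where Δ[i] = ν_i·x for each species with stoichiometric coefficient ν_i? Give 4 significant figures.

Q₀ = 1.4814e-07 vs Keq = 1.3360e+04 ⇒ Q<K, forward
Step 1:
                  M         C         X         B
  I           5.388   0.05015   0.02429     4.923
  C          -2.281     2.281     3.421     3.421
  E           3.107     2.331     3.445     8.344
  solve Keq expr → x = 1.14; check Q = 1.3360e+04
Then add 1.204 M of X.
Step 2:
                  M         C         X         B
  I           3.107     2.331     4.649     8.344
  C          0.2899   -0.2899   -0.4348   -0.4348
  E           3.397     2.041     4.214     7.909
  solve Keq expr → x = -0.1449; check Q = 1.3360e+04

x = -0.1449 M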